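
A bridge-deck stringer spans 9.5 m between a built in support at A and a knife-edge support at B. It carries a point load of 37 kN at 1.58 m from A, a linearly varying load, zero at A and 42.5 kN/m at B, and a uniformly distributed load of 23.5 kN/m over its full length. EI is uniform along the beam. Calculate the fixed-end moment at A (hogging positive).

Take the reaction at B as the redundant and release it; the primary structure is a cantilever fixed at A.
Downward deflection at the released point B due to the loads:
  point load 37 at a = 1.58: Pa²(3L − a)/(6EI) = 414.4/EI
  triangular load, peak 42.5 at the free end: 11w₀L⁴/(120EI) = 31732/EI
  UDL 23.5: wL⁴/(8EI) = 23926/EI
  δ_0 = 56072/EI
Flexibility coefficient — unit upward force at B: δ_{BB} = L³/(3EI) = 285.8/EI.
Compatibility at B: δ_0 − R_B·δ_{BB} = 0, so R_B = 56072/285.8 = 196.2 kN.
Moment equilibrium about A: M_A = Σ(load moments about A) − R_B·L = 2397 − 196.2×9.5 = 533.5 kN·m.

M_A = 533.5 kN·m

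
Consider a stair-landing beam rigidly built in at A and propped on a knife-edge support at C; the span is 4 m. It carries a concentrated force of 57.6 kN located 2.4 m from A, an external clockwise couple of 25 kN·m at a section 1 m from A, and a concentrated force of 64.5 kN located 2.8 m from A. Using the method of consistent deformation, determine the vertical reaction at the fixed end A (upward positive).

R_A = 56.77 kN

Take the reaction at C as the redundant and release it; the primary structure is a cantilever fixed at A.
Primary-structure tip deflection at C by superposition:
  point load 57.6 at a = 2.4: Pa²(3L − a)/(6EI) = 530.8/EI
  clockwise couple 25 at a = 1: M₀a(2L − a)/(2EI) = 87.5/EI
  point load 64.5 at a = 2.8: Pa²(3L − a)/(6EI) = 775.4/EI
  δ_0 = 1394/EI
Flexibility coefficient — unit upward force at C: δ_{CC} = L³/(3EI) = 21.33/EI.
Compatibility at C: δ_0 − R_C·δ_{CC} = 0, so R_C = 1394/21.33 = 65.33 kN.
Vertical equilibrium: R_A = ΣP − R_C = 122.1 − 65.33 = 56.77 kN.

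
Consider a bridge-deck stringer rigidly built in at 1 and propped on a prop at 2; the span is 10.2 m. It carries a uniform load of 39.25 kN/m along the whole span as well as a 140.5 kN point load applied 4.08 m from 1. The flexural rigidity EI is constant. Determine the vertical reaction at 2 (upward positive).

Remove the prop at 2; the released (primary) structure is a cantilever built in at 1.
Primary-structure tip deflection at 2 by superposition:
  UDL 39.25: wL⁴/(8EI) = 53107/EI
  point load 140.5 at a = 4.08: Pa²(3L − a)/(6EI) = 10338/EI
  δ_0 = 63444/EI
Tip deflection under a unit load at 2: L³/(3EI) = 353.7/EI.
Compatibility at 2: δ_0 − R_2·δ_{22} = 0, so R_2 = 63444/353.7 = 179.4 kN.

R_2 = 179.4 kN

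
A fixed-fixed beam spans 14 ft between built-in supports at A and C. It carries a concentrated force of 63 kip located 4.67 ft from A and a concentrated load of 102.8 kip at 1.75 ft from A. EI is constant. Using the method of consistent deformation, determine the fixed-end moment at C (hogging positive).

Take the two fixed-end moments M_A, M_C as redundants; the released structure is the simple span AC.
Simple-span end rotations at A and C under the given loads:
  at A: point load 63 at a = 4.67: Pab(L + b)/(6LEI) = 762.4/EI
  at C: point load 63 at a = 4.67: Pab(L + a)/(6LEI) = 610.1/EI
  at A: point load 102.8 at a = 1.75: Pab(L + b)/(6LEI) = 688.7/EI
  at C: point load 102.8 at a = 1.75: Pab(L + a)/(6LEI) = 413.2/EI
  θ_A0 = 1451/EI,  θ_C0 = 1023/EI
Flexibility coefficients: a unit moment at one end gives L/(3EI) there and L/(6EI) at the far end, so f₁₁ = f₂₂ = 4.667/EI and f₁₂ = f₂₁ = 2.333/EI.
Compatibility — zero rotation at each built-in end:
  4.667 M_A + 2.333 M_C = 1451
  2.333 M_A + 4.667 M_C = 1023
Solving the pair gives M_A = 268.4 kip·ft and M_C = 85.08 kip·ft (hogging).

M_C = 85.08 kip·ft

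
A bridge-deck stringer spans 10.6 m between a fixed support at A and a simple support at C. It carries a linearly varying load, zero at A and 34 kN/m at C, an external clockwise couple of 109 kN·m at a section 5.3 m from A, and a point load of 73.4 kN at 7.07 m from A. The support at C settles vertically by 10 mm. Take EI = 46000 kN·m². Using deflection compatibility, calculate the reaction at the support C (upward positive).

R_C = 147.6 kN

Release the roller at C. Primary structure: cantilever fixed at A.
Free-end deflection of the primary structure under the applied loading (downward +):
  triangular load, peak 34 at the free end: 11w₀L⁴/(120EI) = 39347/EI
  clockwise couple 109 at a = 5.3: M₀a(2L − a)/(2EI) = 4593/EI
  point load 73.4 at a = 7.07: Pa²(3L − a)/(6EI) = 15122/EI
  δ_0 = 59062/EI
Tip deflection under a unit load at C: L³/(3EI) = 397/EI.
With EI = 46000 kN·m²: δ_0 = 1.284 m and δ_{CC} = 0.008631 m/kN.
Compatibility — the beam at C must follow the support down by 0.01 m: δ_0 − R_C·δ_{CC} = 0.01, so R_C = (1.284 − 0.01)/0.008631 = 147.6 kN.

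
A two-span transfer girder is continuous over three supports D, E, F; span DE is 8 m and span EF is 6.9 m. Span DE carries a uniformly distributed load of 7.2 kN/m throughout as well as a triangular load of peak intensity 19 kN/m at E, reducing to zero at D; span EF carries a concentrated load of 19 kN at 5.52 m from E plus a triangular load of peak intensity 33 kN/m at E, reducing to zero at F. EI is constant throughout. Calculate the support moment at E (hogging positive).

Insert a hinge at E; M_E is the redundant, and each span becomes simply supported.
End slopes at the hinge E, treating each span as simply supported:
  span DE: UDL 7.2: wL³/(24EI) = 153.6/EI
  span DE: triangular load, peak 19: w₀L³/(45EI) = 216.2/EI
  span EF: point load 19 at a = 5.52: Pab(L + b)/(6LEI) = 28.95/EI
  span EF: triangular load, peak 33: w₀L³/(45EI) = 240.9/EI
  relative rotation θ_0 = (369.8 + 269.9)/EI = 639.6/EI
A unit hogging moment at E produces rotation L₁/(3EI) + L₂/(3EI) = 4.967/EI.
Slope continuity at E: θ_0 = M_E·4.967/EI, so M_E = 639.6/4.967 = 128.8 kN·m (hogging).

M_E = 128.8 kN·m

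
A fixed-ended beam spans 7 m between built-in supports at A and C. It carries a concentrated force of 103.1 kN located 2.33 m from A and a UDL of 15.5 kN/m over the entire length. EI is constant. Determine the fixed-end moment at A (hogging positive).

M_A = 170.2 kN·m

Release both end moments; the primary structure is a simply-supported span AC with redundants M_A and M_C.
End rotations of the released simple span under the applied load (×1/EI):
  at A: point load 103.1 at a = 2.33: Pab(L + b)/(6LEI) = 311.7/EI
  at C: point load 103.1 at a = 2.33: Pab(L + a)/(6LEI) = 249.2/EI
  at A: UDL 15.5: wL³/(24EI) = 221.5/EI
  at C: UDL 15.5: wL³/(24EI) = 221.5/EI
  θ_A0 = 533.2/EI,  θ_C0 = 470.7/EI
Flexibility coefficients: a unit moment at one end gives L/(3EI) there and L/(6EI) at the far end, so f₁₁ = f₂₂ = 2.333/EI and f₁₂ = f₂₁ = 1.167/EI.
Compatibility — zero rotation at each built-in end:
  2.333 M_A + 1.167 M_C = 533.2
  1.167 M_A + 2.333 M_C = 470.7
Solving the pair gives M_A = 170.2 kN·m and M_C = 116.6 kN·m (hogging).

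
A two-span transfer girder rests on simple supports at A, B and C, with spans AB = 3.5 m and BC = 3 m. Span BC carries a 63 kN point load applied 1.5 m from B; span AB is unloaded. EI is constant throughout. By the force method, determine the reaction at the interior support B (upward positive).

Take M_B as the redundant. Released structure: two simple spans AB and BC with a hinge at B.
Discontinuity in slope at B on the released structure — sum the simple-span end rotations:
  span BC: point load 63 at a = 1.5: Pab(L + b)/(6LEI) = 35.44/EI
  relative rotation θ_0 = (0 + 35.44)/EI = 35.44/EI
A unit hogging moment at B produces rotation L₁/(3EI) + L₂/(3EI) = 2.167/EI.
Compatibility: M_B·(L₁+L₂)/(3EI) = θ_0, giving M_B = 16.36 kN·m (hogging).
Span AB, ΣM about A with M_B applied at B: R_B^{AB}·3.5 = 0 + 16.36, so R_B^{AB} = 4.673 kN and R_A = 0 − 4.673 = -4.673 kN.
Span BC, ΣM about C: R_B^{BC}·3 = 94.5 + 16.36, so R_B^{BC} = 36.95 kN and R_C = 63 − 36.95 = 26.05 kN.
R_B = 4.673 + 36.95 = 41.62 kN.

R_B = 41.62 kN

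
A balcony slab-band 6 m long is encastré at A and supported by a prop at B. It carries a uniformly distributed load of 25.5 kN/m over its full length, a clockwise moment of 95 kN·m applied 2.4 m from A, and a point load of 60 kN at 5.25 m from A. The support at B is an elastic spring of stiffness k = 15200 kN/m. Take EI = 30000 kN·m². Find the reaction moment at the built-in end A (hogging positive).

M_A = 160.1 kN·m

Take the reaction at B as the redundant and release it; the primary structure is a cantilever fixed at A.
Deflection at B on the released cantilever, summing each load's contribution:
  UDL 25.5: wL⁴/(8EI) = 4131/EI
  clockwise couple 95 at a = 2.4: M₀a(2L − a)/(2EI) = 1094/EI
  point load 60 at a = 5.25: Pa²(3L − a)/(6EI) = 3514/EI
  δ_0 = 8740/EI
Tip deflection under a unit load at B: L³/(3EI) = 72/EI.
With EI = 30000 kN·m²: δ_0 = 0.29132 m and δ_{BB} = 0.0024 m/kN.
Compatibility — the spring shortens by R_B/k under the reaction it provides: δ_0 − R_B·δ_{BB} = R_B/k. With 1/k = 0.000066 m/kN, R_B = δ_0 / (δ_{BB} + 1/k) = 0.29132 / (0.0024 + 0.000066) = 118.1 kN.
Moment equilibrium about A: M_A = Σ(load moments about A) − R_B·L = 869 − 118.1×6 = 160.1 kN·m.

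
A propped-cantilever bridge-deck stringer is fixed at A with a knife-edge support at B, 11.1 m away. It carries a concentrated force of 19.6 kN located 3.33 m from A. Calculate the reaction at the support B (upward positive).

R_B = 2.381 kN

Release the roller at B. Primary structure: cantilever fixed at A.
Free-end deflection of the primary structure under the applied loading (downward +):
  point load 19.6 at a = 3.33: Pa²(3L − a)/(6EI) = 1086/EI
Flexibility coefficient — unit upward force at B: δ_{BB} = L³/(3EI) = 455.9/EI.
The prop prevents deflection at B: R_B = δ_0/δ_{BB} = 1086/455.9 = 2.381 kN.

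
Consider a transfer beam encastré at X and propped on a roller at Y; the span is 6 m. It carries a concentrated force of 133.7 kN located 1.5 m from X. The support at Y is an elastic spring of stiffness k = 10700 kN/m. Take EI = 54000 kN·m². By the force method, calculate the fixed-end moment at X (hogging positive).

M_X = 136.1 kN·m

Choose R_Y as the redundant. The primary structure is the cantilever fixed at X.
Downward deflection at the released point Y due to the loads:
  point load 133.7 at a = 1.5: Pa²(3L − a)/(6EI) = 827.3/EI
Flexibility coefficient — unit upward force at Y: δ_{YY} = L³/(3EI) = 72/EI.
With EI = 54000 kN·m²: δ_0 = 0.01532 m and δ_{YY} = 0.001333 m/kN.
Compatibility — the spring shortens by R_Y/k under the reaction it provides: δ_0 − R_Y·δ_{YY} = R_Y/k. With 1/k = 0.000093 m/kN, R_Y = δ_0 / (δ_{YY} + 1/k) = 0.01532 / (0.001333 + 0.000093) = 10.74 kN.
Moment equilibrium about X: M_X = Σ(load moments about X) − R_Y·L = 200.6 − 10.74×6 = 136.1 kN·m.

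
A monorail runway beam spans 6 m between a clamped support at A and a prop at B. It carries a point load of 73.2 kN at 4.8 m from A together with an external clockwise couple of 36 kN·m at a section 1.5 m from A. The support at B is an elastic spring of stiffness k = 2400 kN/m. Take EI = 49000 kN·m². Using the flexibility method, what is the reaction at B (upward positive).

R_B = 43.22 kN

Take the reaction at B as the redundant and release it; the primary structure is a cantilever fixed at A.
Primary-structure tip deflection at B by superposition:
  point load 73.2 at a = 4.8: Pa²(3L − a)/(6EI) = 3710/EI
  clockwise couple 36 at a = 1.5: M₀a(2L − a)/(2EI) = 283.5/EI
  δ_0 = 3994/EI
Tip deflection under a unit load at B: L³/(3EI) = 72/EI.
With EI = 49000 kN·m²: δ_0 = 0.081507 m and δ_{BB} = 0.001469 m/kN.
Compatibility — the spring shortens by R_B/k under the reaction it provides: δ_0 − R_B·δ_{BB} = R_B/k. With 1/k = 0.000417 m/kN, R_B = δ_0 / (δ_{BB} + 1/k) = 0.081507 / (0.001469 + 0.000417) = 43.22 kN.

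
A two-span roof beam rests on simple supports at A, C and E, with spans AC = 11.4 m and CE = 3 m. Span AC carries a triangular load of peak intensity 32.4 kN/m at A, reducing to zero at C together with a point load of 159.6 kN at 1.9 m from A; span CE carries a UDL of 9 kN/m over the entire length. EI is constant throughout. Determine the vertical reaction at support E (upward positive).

R_E = -90.92 kN

Take M_C as the redundant. Released structure: two simple spans AC and CE with a hinge at C.
Discontinuity in slope at C on the released structure — sum the simple-span end rotations:
  span AC: triangular load, peak 32.4: 7w₀L³/(360EI) = 933.4/EI
  span AC: point load 159.6 at a = 1.9: Pab(L + a)/(6LEI) = 560.2/EI
  span CE: UDL 9: wL³/(24EI) = 10.12/EI
  relative rotation θ_0 = (1494 + 10.12)/EI = 1504/EI
A unit hogging moment at C produces rotation L₁/(3EI) + L₂/(3EI) = 4.8/EI.
Slope continuity at C: θ_0 = M_C·4.8/EI, so M_C = 1504/4.8 = 313.3 kN·m (hogging).
Span CE, ΣM about E: R_C^{CE}·3 = 40.5 + 313.3, so R_C^{CE} = 117.9 kN and R_E = 27 − 117.9 = -90.92 kN.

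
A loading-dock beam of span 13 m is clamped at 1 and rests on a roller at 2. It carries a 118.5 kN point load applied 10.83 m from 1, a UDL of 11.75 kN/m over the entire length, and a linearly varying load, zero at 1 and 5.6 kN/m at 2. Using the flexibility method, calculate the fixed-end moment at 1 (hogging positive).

M_1 = 428.4 kN·m

Remove the prop at 2; the released (primary) structure is a cantilever built in at 1.
Downward deflection at the released point 2 due to the loads:
  point load 118.5 at a = 10.83: Pa²(3L − a)/(6EI) = 65255/EI
  UDL 11.75: wL⁴/(8EI) = 41949/EI
  triangular load, peak 5.6 at the free end: 11w₀L⁴/(120EI) = 14661/EI
  δ_0 = 121865/EI
Tip deflection under a unit load at 2: L³/(3EI) = 732.3/EI.
The prop prevents deflection at 2: R_2 = δ_0/δ_{22} = 121865/732.3 = 166.4 kN.
Moment equilibrium about 1: M_1 = Σ(load moments about 1) − R_2·L = 2592 − 166.4×13 = 428.4 kN·m.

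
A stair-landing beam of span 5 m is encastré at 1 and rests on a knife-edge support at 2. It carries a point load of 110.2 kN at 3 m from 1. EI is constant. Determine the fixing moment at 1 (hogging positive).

Choose R_2 as the redundant. The primary structure is the cantilever fixed at 1.
Primary-structure tip deflection at 2 by superposition:
  point load 110.2 at a = 3: Pa²(3L − a)/(6EI) = 1984/EI
Flexibility coefficient — unit upward force at 2: δ_{22} = L³/(3EI) = 41.67/EI.
Compatibility at 2: δ_0 − R_2·δ_{22} = 0, so R_2 = 1984/41.67 = 47.61 kN.
Moment equilibrium about 1: M_1 = Σ(load moments about 1) − R_2·L = 330.6 − 47.61×5 = 92.57 kN·m.

M_1 = 92.57 kN·m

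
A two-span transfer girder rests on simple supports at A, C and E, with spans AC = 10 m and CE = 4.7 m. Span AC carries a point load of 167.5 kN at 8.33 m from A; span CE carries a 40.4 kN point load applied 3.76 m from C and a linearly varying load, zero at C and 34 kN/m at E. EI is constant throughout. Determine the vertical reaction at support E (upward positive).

R_E = 50.46 kN

Insert a hinge at C; M_C is the redundant, and each span becomes simply supported.
Discontinuity in slope at C on the released structure — sum the simple-span end rotations:
  span AC: point load 167.5 at a = 8.33: Pab(L + a)/(6LEI) = 711.8/EI
  span CE: point load 40.4 at a = 3.76: Pab(L + b)/(6LEI) = 28.56/EI
  span CE: triangular load, peak 34: 7w₀L³/(360EI) = 68.64/EI
  relative rotation θ_0 = (711.8 + 97.2)/EI = 809/EI
A unit hogging moment at C produces rotation L₁/(3EI) + L₂/(3EI) = 4.9/EI.
Slope continuity at C: θ_0 = M_C·4.9/EI, so M_C = 809/4.9 = 165.1 kN·m (hogging).
Span CE, ΣM about E: R_C^{CE}·4.7 = 163.2 + 165.1, so R_C^{CE} = 69.84 kN and R_E = 120.3 − 69.84 = 50.46 kN.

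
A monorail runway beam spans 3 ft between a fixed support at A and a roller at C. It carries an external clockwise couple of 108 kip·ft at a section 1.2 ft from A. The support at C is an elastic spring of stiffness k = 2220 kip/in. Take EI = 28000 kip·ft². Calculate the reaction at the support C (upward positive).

Take the reaction at C as the redundant and release it; the primary structure is a cantilever fixed at A.
Downward deflection at the released point C due to the loads:
  clockwise couple 108 at a = 1.2: M₀a(2L − a)/(2EI) = 311/EI
Flexibility coefficient — unit upward force at C: δ_{CC} = L³/(3EI) = 9/EI.
With EI = 28000 kip·ft²: δ_0 = 0.011109 ft and δ_{CC} = 0.000321 ft/kip.
Compatibility — the spring shortens by R_C/k under the reaction it provides: δ_0 − R_C·δ_{CC} = R_C/k. With 1/k = 1/(2220×12) ft/kip = 0.000038 ft/kip, R_C = δ_0 / (δ_{CC} + 1/k) = 0.011109 / (0.000321 + 0.000038) = 30.95 kip.

R_C = 30.95 kip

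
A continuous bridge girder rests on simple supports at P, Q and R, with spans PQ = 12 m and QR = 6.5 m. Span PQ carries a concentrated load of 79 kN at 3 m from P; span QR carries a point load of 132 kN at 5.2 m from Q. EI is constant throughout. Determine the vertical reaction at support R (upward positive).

R_R = 90.06 kN

Release continuity at Q by inserting a hinge; the redundant is the internal moment M_Q. The primary structure is two simply-supported spans PQ and QR.
End slopes at the hinge Q, treating each span as simply supported:
  span PQ: point load 79 at a = 3: Pab(L + a)/(6LEI) = 444.4/EI
  span QR: point load 132 at a = 5.2: Pab(L + b)/(6LEI) = 178.5/EI
  relative rotation θ_0 = (444.4 + 178.5)/EI = 622.8/EI
A unit hogging moment at Q produces rotation L₁/(3EI) + L₂/(3EI) = 6.167/EI.
Slope continuity at Q: θ_0 = M_Q·6.167/EI, so M_Q = 622.8/6.167 = 101 kN·m (hogging).
Span QR, ΣM about R: R_Q^{QR}·6.5 = 171.6 + 101, so R_Q^{QR} = 41.94 kN and R_R = 132 − 41.94 = 90.06 kN.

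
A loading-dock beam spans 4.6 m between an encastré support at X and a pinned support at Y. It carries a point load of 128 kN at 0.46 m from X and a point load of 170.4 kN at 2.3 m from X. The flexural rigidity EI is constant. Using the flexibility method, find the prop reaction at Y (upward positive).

Remove the prop at Y; the released (primary) structure is a cantilever built in at X.
Primary-structure tip deflection at Y by superposition:
  point load 128 at a = 0.46: Pa²(3L − a)/(6EI) = 60.22/EI
  point load 170.4 at a = 2.3: Pa²(3L − a)/(6EI) = 1728/EI
  δ_0 = 1788/EI
Flexibility coefficient — unit upward force at Y: δ_{YY} = L³/(3EI) = 32.45/EI.
Compatibility at Y: δ_0 − R_Y·δ_{YY} = 0, so R_Y = 1788/32.45 = 55.11 kN.

R_Y = 55.11 kN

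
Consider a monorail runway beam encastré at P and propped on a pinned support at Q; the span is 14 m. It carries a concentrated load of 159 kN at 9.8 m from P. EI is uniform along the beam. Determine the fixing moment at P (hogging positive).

M_P = 303.8 kN·m

Remove the prop at Q; the released (primary) structure is a cantilever built in at P.
Free-end deflection of the primary structure under the applied loading (downward +):
  point load 159 at a = 9.8: Pa²(3L − a)/(6EI) = 81951/EI
Tip deflection under a unit load at Q: L³/(3EI) = 914.7/EI.
The prop prevents deflection at Q: R_Q = δ_0/δ_{QQ} = 81951/914.7 = 89.6 kN.
Moment equilibrium about P: M_P = Σ(load moments about P) − R_Q·L = 1558 − 89.6×14 = 303.8 kN·m.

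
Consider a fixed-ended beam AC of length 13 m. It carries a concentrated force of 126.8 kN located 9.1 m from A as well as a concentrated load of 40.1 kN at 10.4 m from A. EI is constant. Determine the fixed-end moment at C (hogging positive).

Release both end moments; the primary structure is a simply-supported span AC with redundants M_A and M_C.
On the primary (simply-supported) span, the end slopes from the loading are:
  at A: point load 126.8 at a = 9.1: Pab(L + b)/(6LEI) = 975/EI
  at C: point load 126.8 at a = 9.1: Pab(L + a)/(6LEI) = 1275/EI
  at A: point load 40.1 at a = 10.4: Pab(L + b)/(6LEI) = 216.9/EI
  at C: point load 40.1 at a = 10.4: Pab(L + a)/(6LEI) = 325.3/EI
  θ_A0 = 1192/EI,  θ_C0 = 1600/EI
Flexibility coefficients: a unit moment at one end gives L/(3EI) there and L/(6EI) at the far end, so f₁₁ = f₂₂ = 4.333/EI and f₁₂ = f₂₁ = 2.167/EI.
Compatibility — zero rotation at each built-in end:
  4.333 M_A + 2.167 M_C = 1192
  2.167 M_A + 4.333 M_C = 1600
Solving the pair gives M_A = 120.5 kN·m and M_C = 309 kN·m (hogging).

M_C = 309 kN·m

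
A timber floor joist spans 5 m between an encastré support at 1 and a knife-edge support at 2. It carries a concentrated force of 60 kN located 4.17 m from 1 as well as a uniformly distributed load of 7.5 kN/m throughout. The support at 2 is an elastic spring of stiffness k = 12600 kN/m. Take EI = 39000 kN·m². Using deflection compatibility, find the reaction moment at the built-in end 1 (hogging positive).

M_1 = 68.14 kN·m

Remove the prop at 2; the released (primary) structure is a cantilever built in at 1.
Deflection at 2 on the released cantilever, summing each load's contribution:
  point load 60 at a = 4.17: Pa²(3L − a)/(6EI) = 1883/EI
  UDL 7.5: wL⁴/(8EI) = 585.9/EI
  δ_0 = 2469/EI
Tip deflection under a unit load at 2: L³/(3EI) = 41.67/EI.
With EI = 39000 kN·m²: δ_0 = 0.063312 m and δ_{22} = 0.001068 m/kN.
Compatibility — the spring shortens by R_2/k under the reaction it provides: δ_0 − R_2·δ_{22} = R_2/k. With 1/k = 0.000079 m/kN, R_2 = δ_0 / (δ_{22} + 1/k) = 0.063312 / (0.001068 + 0.000079) = 55.16 kN.
Moment equilibrium about 1: M_1 = Σ(load moments about 1) − R_2·L = 343.9 − 55.16×5 = 68.14 kN·m.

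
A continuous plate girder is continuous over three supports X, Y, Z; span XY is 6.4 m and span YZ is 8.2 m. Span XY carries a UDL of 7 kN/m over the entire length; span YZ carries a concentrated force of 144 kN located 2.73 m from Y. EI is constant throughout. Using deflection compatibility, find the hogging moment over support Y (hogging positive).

M_Y = 138.5 kN·m

Take M_Y as the redundant. Released structure: two simple spans XY and YZ with a hinge at Y.
Discontinuity in slope at Y on the released structure — sum the simple-span end rotations:
  span XY: UDL 7: wL³/(24EI) = 76.46/EI
  span YZ: point load 144 at a = 2.73: Pab(L + b)/(6LEI) = 597.5/EI
  relative rotation θ_0 = (76.46 + 597.5)/EI = 673.9/EI
A unit hogging moment at Y produces rotation L₁/(3EI) + L₂/(3EI) = 4.867/EI.
Slope continuity at Y: θ_0 = M_Y·4.867/EI, so M_Y = 673.9/4.867 = 138.5 kN·m (hogging).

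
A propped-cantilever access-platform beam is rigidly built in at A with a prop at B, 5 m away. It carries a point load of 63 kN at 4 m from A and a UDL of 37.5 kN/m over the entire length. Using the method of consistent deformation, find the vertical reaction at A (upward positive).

R_A = 135.8 kN

Release the roller at B. Primary structure: cantilever fixed at A.
Deflection at B on the released cantilever, summing each load's contribution:
  point load 63 at a = 4: Pa²(3L − a)/(6EI) = 1848/EI
  UDL 37.5: wL⁴/(8EI) = 2930/EI
  δ_0 = 4778/EI
Flexibility coefficient — unit upward force at B: δ_{BB} = L³/(3EI) = 41.67/EI.
Compatibility at B: δ_0 − R_B·δ_{BB} = 0, so R_B = 4778/41.67 = 114.7 kN.
Vertical equilibrium: R_A = ΣP − R_B = 250.5 − 114.7 = 135.8 kN.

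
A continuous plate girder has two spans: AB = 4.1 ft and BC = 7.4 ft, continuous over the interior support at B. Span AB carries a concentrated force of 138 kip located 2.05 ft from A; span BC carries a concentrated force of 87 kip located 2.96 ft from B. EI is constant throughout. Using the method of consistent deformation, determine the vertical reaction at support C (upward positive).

R_C = 18.94 kip

Release continuity at B by inserting a hinge; the redundant is the internal moment M_B. The primary structure is two simply-supported spans AB and BC.
Rotations at B on the released spans (each span's end-slope, ×1/EI):
  span AB: point load 138 at a = 2.05: Pab(L + a)/(6LEI) = 145/EI
  span BC: point load 87 at a = 2.96: Pab(L + b)/(6LEI) = 304.9/EI
  relative rotation θ_0 = (145 + 304.9)/EI = 449.9/EI
A unit hogging moment at B produces rotation L₁/(3EI) + L₂/(3EI) = 3.833/EI.
Compatibility: M_B·(L₁+L₂)/(3EI) = θ_0, giving M_B = 117.4 kip·ft (hogging).
Span BC, ΣM about C: R_B^{BC}·7.4 = 386.3 + 117.4, so R_B^{BC} = 68.06 kip and R_C = 87 − 68.06 = 18.94 kip.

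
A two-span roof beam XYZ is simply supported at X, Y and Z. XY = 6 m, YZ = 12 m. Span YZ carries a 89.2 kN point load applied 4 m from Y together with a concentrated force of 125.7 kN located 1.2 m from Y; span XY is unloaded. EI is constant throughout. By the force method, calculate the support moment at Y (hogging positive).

M_Y = 218.1 kN·m

Release continuity at Y by inserting a hinge; the redundant is the internal moment M_Y. The primary structure is two simply-supported spans XY and YZ.
End slopes at the hinge Y, treating each span as simply supported:
  span YZ: point load 89.2 at a = 4: Pab(L + b)/(6LEI) = 792.9/EI
  span YZ: point load 125.7 at a = 1.2: Pab(L + b)/(6LEI) = 515.9/EI
  relative rotation θ_0 = (0 + 1309)/EI = 1309/EI
A unit hogging moment at Y produces rotation L₁/(3EI) + L₂/(3EI) = 6/EI.
Slope continuity at Y: θ_0 = M_Y·6/EI, so M_Y = 1309/6 = 218.1 kN·m (hogging).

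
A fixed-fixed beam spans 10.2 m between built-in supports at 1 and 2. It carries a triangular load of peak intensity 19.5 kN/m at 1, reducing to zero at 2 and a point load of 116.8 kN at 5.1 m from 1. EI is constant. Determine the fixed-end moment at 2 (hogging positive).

Release both end moments; the primary structure is a simply-supported span 12 with redundants M_1 and M_2.
On the primary (simply-supported) span, the end slopes from the loading are:
  at 1: triangular load, peak 19.5: w₀L³/(45EI) = 459.9/EI
  at 2: triangular load, peak 19.5: 7w₀L³/(360EI) = 402.4/EI
  at 1: point load 116.8 at a = 5.1: Pab(L + b)/(6LEI) = 759.5/EI
  at 2: point load 116.8 at a = 5.1: Pab(L + a)/(6LEI) = 759.5/EI
  θ_10 = 1219/EI,  θ_20 = 1162/EI
Flexibility coefficients: a unit moment at one end gives L/(3EI) there and L/(6EI) at the far end, so f₁₁ = f₂₂ = 3.4/EI and f₁₂ = f₂₁ = 1.7/EI.
Compatibility — zero rotation at each built-in end:
  3.4 M_1 + 1.7 M_2 = 1219
  1.7 M_1 + 3.4 M_2 = 1162
Solving the pair gives M_1 = 250.4 kN·m and M_2 = 216.5 kN·m (hogging).

M_2 = 216.5 kN·m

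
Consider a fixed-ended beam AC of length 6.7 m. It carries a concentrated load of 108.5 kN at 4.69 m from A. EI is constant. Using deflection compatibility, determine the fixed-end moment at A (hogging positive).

M_A = 45.8 kN·m

Release both end moments; the primary structure is a simply-supported span AC with redundants M_A and M_C.
End rotations of the released simple span under the applied load (×1/EI):
  at A: point load 108.5 at a = 4.69: Pab(L + b)/(6LEI) = 221.6/EI
  at C: point load 108.5 at a = 4.69: Pab(L + a)/(6LEI) = 289.8/EI
  θ_A0 = 221.6/EI,  θ_C0 = 289.8/EI
Flexibility coefficients: a unit moment at one end gives L/(3EI) there and L/(6EI) at the far end, so f₁₁ = f₂₂ = 2.233/EI and f₁₂ = f₂₁ = 1.117/EI.
Compatibility — zero rotation at each built-in end:
  2.233 M_A + 1.117 M_C = 221.6
  1.117 M_A + 2.233 M_C = 289.8
Solving the pair gives M_A = 45.8 kN·m and M_C = 106.9 kN·m (hogging).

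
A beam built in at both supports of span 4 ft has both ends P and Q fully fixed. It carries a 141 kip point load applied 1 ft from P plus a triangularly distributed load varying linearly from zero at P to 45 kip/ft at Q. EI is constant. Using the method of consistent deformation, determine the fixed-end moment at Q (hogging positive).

Release both end moments; the primary structure is a simply-supported span PQ with redundants M_P and M_Q.
On the primary (simply-supported) span, the end slopes from the loading are:
  at P: point load 141 at a = 1: Pab(L + b)/(6LEI) = 123.4/EI
  at Q: point load 141 at a = 1: Pab(L + a)/(6LEI) = 88.12/EI
  at P: triangular load, peak 45: 7w₀L³/(360EI) = 56/EI
  at Q: triangular load, peak 45: w₀L³/(45EI) = 64/EI
  θ_P0 = 179.4/EI,  θ_Q0 = 152.1/EI
Flexibility coefficients: a unit moment at one end gives L/(3EI) there and L/(6EI) at the far end, so f₁₁ = f₂₂ = 1.333/EI and f₁₂ = f₂₁ = 0.6667/EI.
Compatibility — zero rotation at each built-in end:
  1.333 M_P + 0.6667 M_Q = 179.4
  0.6667 M_P + 1.333 M_Q = 152.1
Solving the pair gives M_P = 103.3 kip·ft and M_Q = 62.44 kip·ft (hogging).

M_Q = 62.44 kip·ft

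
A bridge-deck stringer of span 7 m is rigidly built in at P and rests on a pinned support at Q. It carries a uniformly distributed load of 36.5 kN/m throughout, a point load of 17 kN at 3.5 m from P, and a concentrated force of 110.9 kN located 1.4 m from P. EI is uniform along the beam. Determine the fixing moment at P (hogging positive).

M_P = 357.7 kN·m

Take the reaction at Q as the redundant and release it; the primary structure is a cantilever fixed at P.
Primary-structure tip deflection at Q by superposition:
  UDL 36.5: wL⁴/(8EI) = 10955/EI
  point load 17 at a = 3.5: Pa²(3L − a)/(6EI) = 607.4/EI
  point load 110.9 at a = 1.4: Pa²(3L − a)/(6EI) = 710.1/EI
  δ_0 = 12272/EI
Tip deflection under a unit load at Q: L³/(3EI) = 114.3/EI.
The prop prevents deflection at Q: R_Q = δ_0/δ_{QQ} = 12272/114.3 = 107.3 kN.
Moment equilibrium about P: M_P = Σ(load moments about P) − R_Q·L = 1109 − 107.3×7 = 357.7 kN·m.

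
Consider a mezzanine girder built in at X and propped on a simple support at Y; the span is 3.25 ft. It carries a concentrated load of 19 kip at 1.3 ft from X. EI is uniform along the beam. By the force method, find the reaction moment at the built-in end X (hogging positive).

M_X = 11.86 kip·ft

Choose R_Y as the redundant. The primary structure is the cantilever fixed at X.
Free-end deflection of the primary structure under the applied loading (downward +):
  point load 19 at a = 1.3: Pa²(3L − a)/(6EI) = 45.22/EI
Tip deflection under a unit load at Y: L³/(3EI) = 11.44/EI.
The prop prevents deflection at Y: R_Y = δ_0/δ_{YY} = 45.22/11.44 = 3.952 kip.
Moment equilibrium about X: M_X = Σ(load moments about X) − R_Y·L = 24.7 − 3.952×3.25 = 11.86 kip·ft.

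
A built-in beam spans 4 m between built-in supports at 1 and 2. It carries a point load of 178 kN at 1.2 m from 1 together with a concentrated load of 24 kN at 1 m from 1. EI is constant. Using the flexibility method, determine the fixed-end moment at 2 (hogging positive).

M_2 = 49.36 kN·m

Release both end moments; the primary structure is a simply-supported span 12 with redundants M_1 and M_2.
End rotations of the released simple span under the applied load (×1/EI):
  at 1: point load 178 at a = 1.2: Pab(L + b)/(6LEI) = 169.5/EI
  at 2: point load 178 at a = 1.2: Pab(L + a)/(6LEI) = 129.6/EI
  at 1: point load 24 at a = 1: Pab(L + b)/(6LEI) = 21/EI
  at 2: point load 24 at a = 1: Pab(L + a)/(6LEI) = 15/EI
  θ_10 = 190.5/EI,  θ_20 = 144.6/EI
Flexibility coefficients: a unit moment at one end gives L/(3EI) there and L/(6EI) at the far end, so f₁₁ = f₂₂ = 1.333/EI and f₁₂ = f₂₁ = 0.6667/EI.
Compatibility — zero rotation at each built-in end:
  1.333 M_1 + 0.6667 M_2 = 190.5
  0.6667 M_1 + 1.333 M_2 = 144.6
Solving the pair gives M_1 = 118.2 kN·m and M_2 = 49.36 kN·m (hogging).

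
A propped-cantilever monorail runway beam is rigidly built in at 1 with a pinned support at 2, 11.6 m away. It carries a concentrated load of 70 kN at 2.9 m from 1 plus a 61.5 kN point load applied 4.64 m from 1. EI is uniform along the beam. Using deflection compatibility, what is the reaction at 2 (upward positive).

R_2 = 18.81 kN

Release the roller at 2. Primary structure: cantilever fixed at 1.
Deflection at 2 on the released cantilever, summing each load's contribution:
  point load 70 at a = 2.9: Pa²(3L − a)/(6EI) = 3130/EI
  point load 61.5 at a = 4.64: Pa²(3L − a)/(6EI) = 6656/EI
  δ_0 = 9786/EI
Tip deflection under a unit load at 2: L³/(3EI) = 520.3/EI.
The prop prevents deflection at 2: R_2 = δ_0/δ_{22} = 9786/520.3 = 18.81 kN.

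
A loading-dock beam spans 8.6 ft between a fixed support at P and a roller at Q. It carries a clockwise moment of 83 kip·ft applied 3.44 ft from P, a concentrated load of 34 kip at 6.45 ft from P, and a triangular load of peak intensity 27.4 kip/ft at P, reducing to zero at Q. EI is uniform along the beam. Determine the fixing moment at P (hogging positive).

Release the roller at Q. Primary structure: cantilever fixed at P.
Free-end deflection of the primary structure under the applied loading (downward +):
  clockwise couple 83 at a = 3.44: M₀a(2L − a)/(2EI) = 1964/EI
  point load 34 at a = 6.45: Pa²(3L − a)/(6EI) = 4562/EI
  triangular load, peak 27.4 at the fixed end: w₀L⁴/(30EI) = 4996/EI
  δ_0 = 11522/EI
Tip deflection under a unit load at Q: L³/(3EI) = 212/EI.
The prop prevents deflection at Q: R_Q = δ_0/δ_{QQ} = 11522/212 = 54.34 kip.
Moment equilibrium about P: M_P = Σ(load moments about P) − R_Q·L = 640.1 − 54.34×8.6 = 172.7 kip·ft.

M_P = 172.7 kip·ft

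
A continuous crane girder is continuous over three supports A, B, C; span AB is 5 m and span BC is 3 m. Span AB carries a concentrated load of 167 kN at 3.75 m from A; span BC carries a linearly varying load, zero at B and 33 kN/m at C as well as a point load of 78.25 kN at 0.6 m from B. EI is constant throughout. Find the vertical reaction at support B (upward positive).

Release continuity at B by inserting a hinge; the redundant is the internal moment M_B. The primary structure is two simply-supported spans AB and BC.
End slopes at the hinge B, treating each span as simply supported:
  span AB: point load 167 at a = 3.75: Pab(L + a)/(6LEI) = 228.3/EI
  span BC: triangular load, peak 33: 7w₀L³/(360EI) = 17.32/EI
  span BC: point load 78.25 at a = 0.6: Pab(L + b)/(6LEI) = 33.8/EI
  relative rotation θ_0 = (228.3 + 51.13)/EI = 279.4/EI
A unit hogging moment at B produces rotation L₁/(3EI) + L₂/(3EI) = 2.667/EI.
Compatibility: M_B·(L₁+L₂)/(3EI) = θ_0, giving M_B = 104.8 kN·m (hogging).
Span AB, ΣM about A with M_B applied at B: R_B^{AB}·5 = 626.2 + 104.8, so R_B^{AB} = 146.2 kN and R_A = 167 − 146.2 = 20.79 kN.
Span BC, ΣM about C: R_B^{BC}·3 = 237.3 + 104.8, so R_B^{BC} = 114 kN and R_C = 127.8 − 114 = 13.72 kN.
R_B = 146.2 + 114 = 260.2 kN.

R_B = 260.2 kN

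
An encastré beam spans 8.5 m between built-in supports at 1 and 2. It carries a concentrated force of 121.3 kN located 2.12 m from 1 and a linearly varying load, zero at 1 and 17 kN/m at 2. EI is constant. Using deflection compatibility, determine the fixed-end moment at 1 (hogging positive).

M_1 = 185.8 kN·m

Take the two fixed-end moments M_1, M_2 as redundants; the released structure is the simple span 12.
Simple-span end rotations at 1 and 2 under the given loads:
  at 1: point load 121.3 at a = 2.12: Pab(L + b)/(6LEI) = 478.7/EI
  at 2: point load 121.3 at a = 2.12: Pab(L + a)/(6LEI) = 341.6/EI
  at 1: triangular load, peak 17: 7w₀L³/(360EI) = 203/EI
  at 2: triangular load, peak 17: w₀L³/(45EI) = 232/EI
  θ_10 = 681.7/EI,  θ_20 = 573.6/EI
Flexibility coefficients: a unit moment at one end gives L/(3EI) there and L/(6EI) at the far end, so f₁₁ = f₂₂ = 2.833/EI and f₁₂ = f₂₁ = 1.417/EI.
Compatibility — zero rotation at each built-in end:
  2.833 M_1 + 1.417 M_2 = 681.7
  1.417 M_1 + 2.833 M_2 = 573.6
Solving the pair gives M_1 = 185.8 kN·m and M_2 = 109.6 kN·m (hogging).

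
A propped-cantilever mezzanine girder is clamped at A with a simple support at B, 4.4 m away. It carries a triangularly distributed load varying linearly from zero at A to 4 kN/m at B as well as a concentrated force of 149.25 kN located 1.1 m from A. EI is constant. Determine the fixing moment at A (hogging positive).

M_A = 112.3 kN·m

Choose R_B as the redundant. The primary structure is the cantilever fixed at A.
Free-end deflection of the primary structure under the applied loading (downward +):
  triangular load, peak 4 at the free end: 11w₀L⁴/(120EI) = 137.4/EI
  point load 149.25 at a = 1.1: Pa²(3L − a)/(6EI) = 364.2/EI
  δ_0 = 501.6/EI
Flexibility coefficient — unit upward force at B: δ_{BB} = L³/(3EI) = 28.39/EI.
Compatibility at B: δ_0 − R_B·δ_{BB} = 0, so R_B = 501.6/28.39 = 17.67 kN.
Moment equilibrium about A: M_A = Σ(load moments about A) − R_B·L = 190 − 17.67×4.4 = 112.3 kN·m.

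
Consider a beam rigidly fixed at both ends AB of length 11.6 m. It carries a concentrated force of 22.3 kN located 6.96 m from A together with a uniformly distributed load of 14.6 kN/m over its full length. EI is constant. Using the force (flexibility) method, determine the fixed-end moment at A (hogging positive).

M_A = 188.5 kN·m

Take the two fixed-end moments M_A, M_B as redundants; the released structure is the simple span AB.
On the primary (simply-supported) span, the end slopes from the loading are:
  at A: point load 22.3 at a = 6.96: Pab(L + b)/(6LEI) = 168/EI
  at B: point load 22.3 at a = 6.96: Pab(L + a)/(6LEI) = 192/EI
  at A: UDL 14.6: wL³/(24EI) = 949.5/EI
  at B: UDL 14.6: wL³/(24EI) = 949.5/EI
  θ_A0 = 1118/EI,  θ_B0 = 1142/EI
Flexibility coefficients: a unit moment at one end gives L/(3EI) there and L/(6EI) at the far end, so f₁₁ = f₂₂ = 3.867/EI and f₁₂ = f₂₁ = 1.933/EI.
Compatibility — zero rotation at each built-in end:
  3.867 M_A + 1.933 M_B = 1118
  1.933 M_A + 3.867 M_B = 1142
Solving the pair gives M_A = 188.5 kN·m and M_B = 201 kN·m (hogging).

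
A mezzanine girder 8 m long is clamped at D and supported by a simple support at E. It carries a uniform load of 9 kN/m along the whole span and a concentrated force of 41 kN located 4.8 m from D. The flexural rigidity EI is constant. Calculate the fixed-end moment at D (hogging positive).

M_D = 127.1 kN·m

Remove the prop at E; the released (primary) structure is a cantilever built in at D.
Free-end deflection of the primary structure under the applied loading (downward +):
  UDL 9: wL⁴/(8EI) = 4608/EI
  point load 41 at a = 4.8: Pa²(3L − a)/(6EI) = 3023/EI
  δ_0 = 7631/EI
Flexibility coefficient — unit upward force at E: δ_{EE} = L³/(3EI) = 170.7/EI.
Compatibility at E: δ_0 − R_E·δ_{EE} = 0, so R_E = 7631/170.7 = 44.71 kN.
Moment equilibrium about D: M_D = Σ(load moments about D) − R_E·L = 484.8 − 44.71×8 = 127.1 kN·m.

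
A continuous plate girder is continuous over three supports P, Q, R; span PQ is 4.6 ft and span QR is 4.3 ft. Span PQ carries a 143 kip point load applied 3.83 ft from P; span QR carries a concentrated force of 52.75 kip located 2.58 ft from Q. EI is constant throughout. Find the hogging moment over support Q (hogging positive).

Take M_Q as the redundant. Released structure: two simple spans PQ and QR with a hinge at Q.
Rotations at Q on the released spans (each span's end-slope, ×1/EI):
  span PQ: point load 143 at a = 3.83: Pab(L + a)/(6LEI) = 128.8/EI
  span QR: point load 52.75 at a = 2.58: Pab(L + b)/(6LEI) = 54.62/EI
  relative rotation θ_0 = (128.8 + 54.62)/EI = 183.4/EI
A unit hogging moment at Q produces rotation L₁/(3EI) + L₂/(3EI) = 2.967/EI.
Slope continuity at Q: θ_0 = M_Q·2.967/EI, so M_Q = 183.4/2.967 = 61.83 kip·ft (hogging).

M_Q = 61.83 kip·ft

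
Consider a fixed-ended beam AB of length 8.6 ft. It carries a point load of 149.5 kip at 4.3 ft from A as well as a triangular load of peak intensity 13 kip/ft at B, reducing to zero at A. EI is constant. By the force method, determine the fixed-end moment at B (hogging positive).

M_B = 208.8 kip·ft

Take the two fixed-end moments M_A, M_B as redundants; the released structure is the simple span AB.
On the primary (simply-supported) span, the end slopes from the loading are:
  at A: point load 149.5 at a = 4.3: Pab(L + b)/(6LEI) = 691.1/EI
  at B: point load 149.5 at a = 4.3: Pab(L + a)/(6LEI) = 691.1/EI
  at A: triangular load, peak 13: 7w₀L³/(360EI) = 160.8/EI
  at B: triangular load, peak 13: w₀L³/(45EI) = 183.7/EI
  θ_A0 = 851.8/EI,  θ_B0 = 874.8/EI
Flexibility coefficients: a unit moment at one end gives L/(3EI) there and L/(6EI) at the far end, so f₁₁ = f₂₂ = 2.867/EI and f₁₂ = f₂₁ = 1.433/EI.
Compatibility — zero rotation at each built-in end:
  2.867 M_A + 1.433 M_B = 851.8
  1.433 M_A + 2.867 M_B = 874.8
Solving the pair gives M_A = 192.8 kip·ft and M_B = 208.8 kip·ft (hogging).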